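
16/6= 8/3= 2.67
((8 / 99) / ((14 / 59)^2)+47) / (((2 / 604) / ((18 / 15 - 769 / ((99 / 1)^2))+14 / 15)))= 7145361174982 / 237723255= 30057.48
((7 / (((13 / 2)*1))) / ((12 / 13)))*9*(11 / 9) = 77 / 6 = 12.83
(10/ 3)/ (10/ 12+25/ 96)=64/ 21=3.05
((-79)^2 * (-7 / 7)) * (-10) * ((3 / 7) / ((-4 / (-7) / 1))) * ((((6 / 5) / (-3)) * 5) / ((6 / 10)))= -156025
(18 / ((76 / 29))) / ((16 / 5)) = 1305 / 608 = 2.15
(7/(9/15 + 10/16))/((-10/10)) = -40/7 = -5.71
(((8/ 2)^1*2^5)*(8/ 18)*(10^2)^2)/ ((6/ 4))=10240000/ 27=379259.26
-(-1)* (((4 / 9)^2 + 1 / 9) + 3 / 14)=593 / 1134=0.52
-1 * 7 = -7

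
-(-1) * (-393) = -393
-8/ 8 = -1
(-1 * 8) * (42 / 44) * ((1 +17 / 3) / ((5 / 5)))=-560 / 11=-50.91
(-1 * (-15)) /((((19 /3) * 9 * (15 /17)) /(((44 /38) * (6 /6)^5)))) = 374 /1083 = 0.35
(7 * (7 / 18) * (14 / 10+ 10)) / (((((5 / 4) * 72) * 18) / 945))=18.10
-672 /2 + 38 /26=-4349 /13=-334.54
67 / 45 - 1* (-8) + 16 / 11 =5417 / 495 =10.94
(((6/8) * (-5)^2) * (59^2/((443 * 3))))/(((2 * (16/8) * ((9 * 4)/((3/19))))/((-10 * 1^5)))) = -435125/808032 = -0.54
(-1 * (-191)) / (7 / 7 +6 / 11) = 2101 / 17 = 123.59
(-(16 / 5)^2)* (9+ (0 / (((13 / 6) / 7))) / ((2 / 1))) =-2304 / 25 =-92.16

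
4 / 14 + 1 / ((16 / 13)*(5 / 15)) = 305 / 112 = 2.72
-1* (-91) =91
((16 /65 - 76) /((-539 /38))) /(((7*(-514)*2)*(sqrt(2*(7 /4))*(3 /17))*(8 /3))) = -397613*sqrt(14) /1764783020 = -0.00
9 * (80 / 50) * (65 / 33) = 312 / 11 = 28.36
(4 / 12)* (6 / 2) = 1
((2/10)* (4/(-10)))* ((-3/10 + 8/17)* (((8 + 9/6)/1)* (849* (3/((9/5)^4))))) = -779665/24786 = -31.46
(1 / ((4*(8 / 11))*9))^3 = 1331 / 23887872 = 0.00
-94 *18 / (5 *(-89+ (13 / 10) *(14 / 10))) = 3.88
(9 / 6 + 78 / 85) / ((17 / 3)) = 1233 / 2890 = 0.43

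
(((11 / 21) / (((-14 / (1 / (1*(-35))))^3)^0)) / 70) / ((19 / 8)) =44 / 13965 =0.00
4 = 4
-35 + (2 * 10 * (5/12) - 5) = -31.67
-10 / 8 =-5 / 4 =-1.25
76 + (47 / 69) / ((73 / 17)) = 383611 / 5037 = 76.16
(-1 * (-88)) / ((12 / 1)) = 22 / 3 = 7.33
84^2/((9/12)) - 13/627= 5898803/627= 9407.98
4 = 4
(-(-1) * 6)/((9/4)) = 8/3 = 2.67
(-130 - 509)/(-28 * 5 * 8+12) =639/1108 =0.58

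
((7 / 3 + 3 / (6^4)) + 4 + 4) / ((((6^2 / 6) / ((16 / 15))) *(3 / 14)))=8.57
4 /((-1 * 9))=-4 /9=-0.44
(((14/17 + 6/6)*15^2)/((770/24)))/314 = 8370/205513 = 0.04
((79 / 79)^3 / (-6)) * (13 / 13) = -1 / 6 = -0.17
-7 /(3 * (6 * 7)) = -1 /18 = -0.06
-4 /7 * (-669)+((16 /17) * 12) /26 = 592068 /1547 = 382.72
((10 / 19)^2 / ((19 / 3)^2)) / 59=900 / 7688939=0.00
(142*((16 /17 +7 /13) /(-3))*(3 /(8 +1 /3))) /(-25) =139302 /138125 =1.01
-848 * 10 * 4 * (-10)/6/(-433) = -130.56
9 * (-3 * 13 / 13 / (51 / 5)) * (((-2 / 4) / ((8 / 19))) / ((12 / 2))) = 285 / 544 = 0.52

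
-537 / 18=-179 / 6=-29.83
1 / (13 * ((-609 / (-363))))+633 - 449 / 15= 23874209 / 39585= 603.11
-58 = -58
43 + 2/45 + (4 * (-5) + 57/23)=26416/1035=25.52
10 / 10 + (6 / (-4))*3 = -7 / 2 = -3.50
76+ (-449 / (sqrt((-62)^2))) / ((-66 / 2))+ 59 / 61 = 9633359 / 124806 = 77.19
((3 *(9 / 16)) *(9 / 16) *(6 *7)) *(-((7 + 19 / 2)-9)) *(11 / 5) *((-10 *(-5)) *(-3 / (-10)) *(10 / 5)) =-2525985 / 128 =-19734.26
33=33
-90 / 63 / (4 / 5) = -1.79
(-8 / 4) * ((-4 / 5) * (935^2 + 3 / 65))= 454597024 / 325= 1398760.07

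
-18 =-18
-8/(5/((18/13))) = -144/65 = -2.22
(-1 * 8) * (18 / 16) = -9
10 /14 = 5 /7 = 0.71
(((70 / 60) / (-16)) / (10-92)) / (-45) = -7 / 354240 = -0.00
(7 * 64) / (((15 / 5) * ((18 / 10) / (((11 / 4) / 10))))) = 616 / 27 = 22.81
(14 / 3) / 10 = 7 / 15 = 0.47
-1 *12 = -12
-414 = -414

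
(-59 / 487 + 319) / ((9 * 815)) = 0.04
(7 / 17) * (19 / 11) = 133 / 187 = 0.71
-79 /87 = -0.91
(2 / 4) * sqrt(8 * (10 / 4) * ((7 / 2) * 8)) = 2 * sqrt(35) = 11.83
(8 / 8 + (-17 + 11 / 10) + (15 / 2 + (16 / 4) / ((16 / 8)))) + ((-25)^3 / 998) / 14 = -455369 / 69860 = -6.52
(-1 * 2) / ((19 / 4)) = -8 / 19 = -0.42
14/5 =2.80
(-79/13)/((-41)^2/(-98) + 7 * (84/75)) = 193550/296621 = 0.65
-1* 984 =-984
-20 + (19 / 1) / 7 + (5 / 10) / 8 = -17.22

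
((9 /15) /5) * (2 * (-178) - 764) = -672 /5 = -134.40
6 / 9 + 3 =11 / 3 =3.67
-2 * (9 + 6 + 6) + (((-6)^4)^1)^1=1254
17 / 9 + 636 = 637.89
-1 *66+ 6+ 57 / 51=-1001 / 17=-58.88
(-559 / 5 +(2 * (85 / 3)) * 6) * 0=0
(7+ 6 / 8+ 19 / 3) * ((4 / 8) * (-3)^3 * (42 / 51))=-10647 / 68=-156.57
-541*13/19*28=-196924/19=-10364.42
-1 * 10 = -10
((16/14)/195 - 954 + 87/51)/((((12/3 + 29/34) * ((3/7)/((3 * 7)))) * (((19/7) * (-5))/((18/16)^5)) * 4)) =7104215377161/22257664000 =319.18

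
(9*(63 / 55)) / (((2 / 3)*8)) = 1701 / 880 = 1.93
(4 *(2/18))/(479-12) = 4/4203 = 0.00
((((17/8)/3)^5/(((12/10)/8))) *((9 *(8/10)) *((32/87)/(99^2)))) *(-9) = -1419857/491147712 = -0.00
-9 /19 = -0.47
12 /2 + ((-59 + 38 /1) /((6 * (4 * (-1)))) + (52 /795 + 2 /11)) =498271 /69960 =7.12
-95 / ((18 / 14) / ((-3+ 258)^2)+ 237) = -4804625 / 11986276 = -0.40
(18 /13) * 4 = 72 /13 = 5.54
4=4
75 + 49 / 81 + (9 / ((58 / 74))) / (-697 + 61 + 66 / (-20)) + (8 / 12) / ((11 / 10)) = 76.19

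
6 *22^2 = 2904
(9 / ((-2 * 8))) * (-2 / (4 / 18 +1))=81 / 88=0.92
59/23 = 2.57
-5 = -5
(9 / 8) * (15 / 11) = 135 / 88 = 1.53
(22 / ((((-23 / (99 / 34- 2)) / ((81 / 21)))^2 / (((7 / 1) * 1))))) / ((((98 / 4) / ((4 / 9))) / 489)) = 1674826956 / 52438183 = 31.94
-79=-79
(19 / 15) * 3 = 3.80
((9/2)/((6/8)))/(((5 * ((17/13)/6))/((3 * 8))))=11232/85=132.14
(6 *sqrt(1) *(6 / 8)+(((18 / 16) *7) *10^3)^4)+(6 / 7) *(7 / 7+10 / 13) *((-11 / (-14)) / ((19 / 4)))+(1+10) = 93094769034668350015 / 24206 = 3845937744140640.75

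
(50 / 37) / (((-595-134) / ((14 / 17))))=-700 / 458541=-0.00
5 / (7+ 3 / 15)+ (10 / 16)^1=1.32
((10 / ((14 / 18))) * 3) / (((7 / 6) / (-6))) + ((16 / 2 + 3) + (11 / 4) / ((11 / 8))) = -9083 / 49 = -185.37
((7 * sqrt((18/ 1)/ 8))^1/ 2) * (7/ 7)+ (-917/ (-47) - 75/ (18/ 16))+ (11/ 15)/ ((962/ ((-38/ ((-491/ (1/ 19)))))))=-41.91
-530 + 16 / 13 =-6874 / 13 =-528.77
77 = 77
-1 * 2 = -2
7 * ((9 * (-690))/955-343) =-467285/191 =-2446.52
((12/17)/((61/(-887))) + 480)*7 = 3409812/1037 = 3288.15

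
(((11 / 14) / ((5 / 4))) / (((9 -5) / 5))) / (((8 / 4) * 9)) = 11 / 252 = 0.04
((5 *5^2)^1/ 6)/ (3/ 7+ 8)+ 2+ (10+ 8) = 7955/ 354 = 22.47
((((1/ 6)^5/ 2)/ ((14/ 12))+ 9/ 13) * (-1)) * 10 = -6.92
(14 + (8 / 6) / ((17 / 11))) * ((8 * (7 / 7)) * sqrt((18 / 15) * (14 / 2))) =6064 * sqrt(210) / 255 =344.61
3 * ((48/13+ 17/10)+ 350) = 138603/130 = 1066.18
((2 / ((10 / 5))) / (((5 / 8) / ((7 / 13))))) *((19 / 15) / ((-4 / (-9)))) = 798 / 325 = 2.46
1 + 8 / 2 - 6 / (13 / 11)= -1 / 13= -0.08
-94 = -94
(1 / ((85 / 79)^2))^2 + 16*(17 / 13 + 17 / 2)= 106995626053 / 678608125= 157.67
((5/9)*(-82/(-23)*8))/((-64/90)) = -1025/46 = -22.28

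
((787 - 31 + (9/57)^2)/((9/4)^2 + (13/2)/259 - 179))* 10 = -1256668000/28907797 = -43.47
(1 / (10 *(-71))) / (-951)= 1 / 675210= 0.00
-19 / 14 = -1.36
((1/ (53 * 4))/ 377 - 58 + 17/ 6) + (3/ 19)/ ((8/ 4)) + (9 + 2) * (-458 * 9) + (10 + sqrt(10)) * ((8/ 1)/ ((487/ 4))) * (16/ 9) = -302147566301179/ 6655830948 + 512 * sqrt(10)/ 4383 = -45395.55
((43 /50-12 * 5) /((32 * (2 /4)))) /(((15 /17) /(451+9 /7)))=-79575827 /42000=-1894.66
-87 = -87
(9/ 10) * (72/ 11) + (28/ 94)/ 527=8025926/ 1362295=5.89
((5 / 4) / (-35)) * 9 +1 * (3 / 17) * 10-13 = -5501 / 476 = -11.56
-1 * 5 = -5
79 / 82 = 0.96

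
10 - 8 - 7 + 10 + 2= 7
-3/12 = -1/4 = -0.25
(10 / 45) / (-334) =-1 / 1503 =-0.00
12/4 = 3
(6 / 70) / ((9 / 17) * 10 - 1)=51 / 2555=0.02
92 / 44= 23 / 11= 2.09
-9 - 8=-17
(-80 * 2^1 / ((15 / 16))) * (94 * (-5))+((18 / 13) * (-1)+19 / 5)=15642071 / 195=80215.75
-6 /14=-3 /7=-0.43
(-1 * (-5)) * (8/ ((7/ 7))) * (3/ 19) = 120/ 19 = 6.32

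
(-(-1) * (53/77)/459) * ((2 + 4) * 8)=848/11781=0.07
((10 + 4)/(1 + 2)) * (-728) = -10192/3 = -3397.33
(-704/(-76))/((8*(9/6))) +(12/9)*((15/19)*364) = 21884/57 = 383.93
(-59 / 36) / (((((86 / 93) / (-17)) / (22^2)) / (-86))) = -1254084.33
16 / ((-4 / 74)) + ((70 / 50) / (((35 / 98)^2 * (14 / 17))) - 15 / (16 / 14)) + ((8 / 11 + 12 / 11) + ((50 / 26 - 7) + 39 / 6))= -292.56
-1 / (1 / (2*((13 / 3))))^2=-676 / 9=-75.11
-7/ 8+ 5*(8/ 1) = 39.12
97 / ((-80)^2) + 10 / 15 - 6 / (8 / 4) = -44509 / 19200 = -2.32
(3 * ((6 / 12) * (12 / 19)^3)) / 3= 864 / 6859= 0.13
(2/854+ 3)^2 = 1643524/182329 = 9.01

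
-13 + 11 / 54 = -12.80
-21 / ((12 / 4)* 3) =-7 / 3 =-2.33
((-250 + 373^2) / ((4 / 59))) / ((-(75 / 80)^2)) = -58267456 / 25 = -2330698.24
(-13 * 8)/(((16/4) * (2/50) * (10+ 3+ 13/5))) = -125/3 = -41.67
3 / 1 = 3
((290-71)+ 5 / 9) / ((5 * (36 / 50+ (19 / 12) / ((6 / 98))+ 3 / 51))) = 671840 / 407591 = 1.65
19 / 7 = 2.71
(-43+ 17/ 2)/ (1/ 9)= -621/ 2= -310.50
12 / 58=0.21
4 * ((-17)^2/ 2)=578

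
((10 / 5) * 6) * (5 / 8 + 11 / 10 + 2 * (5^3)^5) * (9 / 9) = 732421875020.70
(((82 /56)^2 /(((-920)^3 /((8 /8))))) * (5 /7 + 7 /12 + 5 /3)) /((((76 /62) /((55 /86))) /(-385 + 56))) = 0.00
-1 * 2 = -2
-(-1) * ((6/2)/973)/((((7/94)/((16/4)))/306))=345168/6811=50.68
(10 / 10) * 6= 6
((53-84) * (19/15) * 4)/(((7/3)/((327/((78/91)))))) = -128402/5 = -25680.40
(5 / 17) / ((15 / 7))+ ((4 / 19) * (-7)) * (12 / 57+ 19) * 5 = -2603573 / 18411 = -141.41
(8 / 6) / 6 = 2 / 9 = 0.22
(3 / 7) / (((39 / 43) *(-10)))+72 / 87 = 20593 / 26390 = 0.78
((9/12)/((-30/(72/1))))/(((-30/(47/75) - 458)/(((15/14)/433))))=1269/144130112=0.00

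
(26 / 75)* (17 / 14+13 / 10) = 2288 / 2625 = 0.87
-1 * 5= -5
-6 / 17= -0.35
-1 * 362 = -362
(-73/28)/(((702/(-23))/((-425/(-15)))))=142715/58968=2.42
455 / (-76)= -455 / 76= -5.99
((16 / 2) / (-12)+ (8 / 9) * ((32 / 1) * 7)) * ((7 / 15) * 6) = 25004 / 45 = 555.64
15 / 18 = 5 / 6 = 0.83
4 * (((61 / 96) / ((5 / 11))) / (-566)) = -671 / 67920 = -0.01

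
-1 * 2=-2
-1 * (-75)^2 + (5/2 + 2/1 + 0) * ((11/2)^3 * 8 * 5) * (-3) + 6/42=-1336543/14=-95467.36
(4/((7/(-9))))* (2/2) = -36/7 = -5.14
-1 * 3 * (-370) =1110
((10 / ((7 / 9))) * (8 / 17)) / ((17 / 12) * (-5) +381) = 8640 / 533953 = 0.02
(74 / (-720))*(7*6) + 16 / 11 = -1889 / 660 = -2.86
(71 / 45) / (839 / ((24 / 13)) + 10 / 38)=10792 / 3110295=0.00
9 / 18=1 / 2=0.50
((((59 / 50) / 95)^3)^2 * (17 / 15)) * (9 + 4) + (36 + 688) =124735905190439009397934661 / 172287161865234375000000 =724.00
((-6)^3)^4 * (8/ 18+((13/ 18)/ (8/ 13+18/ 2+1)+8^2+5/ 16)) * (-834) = -2706769547730432/ 23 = -117685632510018.78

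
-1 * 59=-59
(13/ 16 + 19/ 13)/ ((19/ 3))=1419/ 3952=0.36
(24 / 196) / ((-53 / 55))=-330 / 2597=-0.13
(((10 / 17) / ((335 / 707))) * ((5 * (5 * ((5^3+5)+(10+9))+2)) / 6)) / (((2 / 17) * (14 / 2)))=125745 / 134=938.40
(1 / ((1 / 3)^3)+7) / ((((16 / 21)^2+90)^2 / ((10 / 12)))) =5510295 / 1595682916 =0.00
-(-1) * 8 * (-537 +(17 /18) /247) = -4295.97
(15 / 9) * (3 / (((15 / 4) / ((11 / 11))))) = 4 / 3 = 1.33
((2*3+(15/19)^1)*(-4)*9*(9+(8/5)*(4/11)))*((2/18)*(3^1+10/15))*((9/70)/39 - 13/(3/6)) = 1072182554/43225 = 24804.69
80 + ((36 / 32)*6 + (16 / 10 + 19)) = 2147 / 20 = 107.35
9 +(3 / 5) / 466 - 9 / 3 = 6.00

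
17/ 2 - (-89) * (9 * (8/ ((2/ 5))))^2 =5767217/ 2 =2883608.50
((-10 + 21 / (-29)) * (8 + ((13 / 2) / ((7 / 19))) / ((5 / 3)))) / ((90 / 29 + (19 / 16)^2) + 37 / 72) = -466111872 / 11757095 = -39.65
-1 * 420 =-420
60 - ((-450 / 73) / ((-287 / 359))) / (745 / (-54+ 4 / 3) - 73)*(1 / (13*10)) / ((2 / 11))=225024007515 / 3750166147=60.00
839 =839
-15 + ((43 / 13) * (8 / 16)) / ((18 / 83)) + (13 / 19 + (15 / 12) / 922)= -6.69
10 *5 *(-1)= -50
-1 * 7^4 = -2401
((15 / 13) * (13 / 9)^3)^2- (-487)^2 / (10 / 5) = -14003164231 / 118098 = -118572.41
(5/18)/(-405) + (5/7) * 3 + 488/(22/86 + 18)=231325159/8011710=28.87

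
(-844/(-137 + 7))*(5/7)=4.64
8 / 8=1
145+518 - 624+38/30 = 604/15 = 40.27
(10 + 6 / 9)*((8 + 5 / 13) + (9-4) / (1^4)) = 1856 / 13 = 142.77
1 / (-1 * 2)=-1 / 2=-0.50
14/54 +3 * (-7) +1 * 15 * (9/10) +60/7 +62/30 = 6421/1890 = 3.40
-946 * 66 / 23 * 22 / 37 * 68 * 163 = -15224893728 / 851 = -17890591.92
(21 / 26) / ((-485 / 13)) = -21 / 970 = -0.02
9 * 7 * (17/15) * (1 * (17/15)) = 2023/25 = 80.92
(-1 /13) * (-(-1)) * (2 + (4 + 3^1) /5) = -17 /65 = -0.26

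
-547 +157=-390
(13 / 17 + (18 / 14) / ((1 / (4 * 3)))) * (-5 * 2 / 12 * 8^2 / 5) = -61664 / 357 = -172.73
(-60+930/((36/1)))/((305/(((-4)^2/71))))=-328/12993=-0.03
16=16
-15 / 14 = -1.07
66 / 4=33 / 2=16.50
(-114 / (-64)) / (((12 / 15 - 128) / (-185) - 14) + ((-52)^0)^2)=-52725 / 364448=-0.14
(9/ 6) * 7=21/ 2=10.50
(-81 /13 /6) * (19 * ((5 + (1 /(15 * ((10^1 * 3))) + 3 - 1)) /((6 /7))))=-161.19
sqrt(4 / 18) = sqrt(2) / 3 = 0.47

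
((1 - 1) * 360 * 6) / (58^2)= 0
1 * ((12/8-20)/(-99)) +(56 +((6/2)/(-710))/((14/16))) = 27643249/492030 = 56.18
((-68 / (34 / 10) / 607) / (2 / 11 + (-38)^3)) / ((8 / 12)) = 33 / 36637913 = 0.00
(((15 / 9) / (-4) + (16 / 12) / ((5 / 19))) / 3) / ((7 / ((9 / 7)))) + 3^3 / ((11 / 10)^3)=20.57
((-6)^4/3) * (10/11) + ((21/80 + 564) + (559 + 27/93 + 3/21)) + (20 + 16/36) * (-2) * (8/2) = 2325092023/1718640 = 1352.87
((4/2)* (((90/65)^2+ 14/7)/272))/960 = 331/11032320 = 0.00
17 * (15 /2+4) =391 /2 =195.50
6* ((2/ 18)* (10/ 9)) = 0.74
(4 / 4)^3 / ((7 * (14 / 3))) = 3 / 98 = 0.03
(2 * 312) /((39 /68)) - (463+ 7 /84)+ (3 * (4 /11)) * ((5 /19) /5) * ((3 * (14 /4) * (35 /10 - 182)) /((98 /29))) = 1487425 /2508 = 593.07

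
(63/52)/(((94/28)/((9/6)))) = 0.54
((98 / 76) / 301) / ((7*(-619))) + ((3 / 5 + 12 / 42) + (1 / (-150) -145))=-38264772473 / 265504575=-144.12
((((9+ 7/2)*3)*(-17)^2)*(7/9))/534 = 50575/3204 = 15.78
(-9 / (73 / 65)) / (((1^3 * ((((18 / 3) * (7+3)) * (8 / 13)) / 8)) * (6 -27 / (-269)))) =-45461 / 159724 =-0.28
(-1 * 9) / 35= -9 / 35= -0.26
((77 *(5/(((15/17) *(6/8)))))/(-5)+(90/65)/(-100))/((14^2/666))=-25188157/63700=-395.42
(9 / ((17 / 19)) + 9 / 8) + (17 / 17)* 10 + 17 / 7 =22479 / 952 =23.61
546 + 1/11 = 6007/11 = 546.09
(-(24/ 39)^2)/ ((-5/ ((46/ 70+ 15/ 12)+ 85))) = 194672/ 29575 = 6.58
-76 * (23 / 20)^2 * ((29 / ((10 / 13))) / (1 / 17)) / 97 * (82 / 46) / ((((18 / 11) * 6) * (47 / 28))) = -8841914081 / 123093000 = -71.83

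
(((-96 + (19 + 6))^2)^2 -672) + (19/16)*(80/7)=177877158/7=25411022.57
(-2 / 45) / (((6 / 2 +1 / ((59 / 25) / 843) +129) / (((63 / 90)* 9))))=-413 / 721575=-0.00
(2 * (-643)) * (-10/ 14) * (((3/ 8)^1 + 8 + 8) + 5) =549765/ 28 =19634.46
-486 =-486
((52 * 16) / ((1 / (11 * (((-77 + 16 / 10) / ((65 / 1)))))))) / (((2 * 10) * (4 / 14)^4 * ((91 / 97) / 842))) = -8936524058 / 125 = -71492192.46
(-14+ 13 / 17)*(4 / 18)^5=-800 / 111537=-0.01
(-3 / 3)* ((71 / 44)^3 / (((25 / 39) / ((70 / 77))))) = -13958529 / 2342560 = -5.96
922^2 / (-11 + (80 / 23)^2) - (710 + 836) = 772454.75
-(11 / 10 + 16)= -171 / 10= -17.10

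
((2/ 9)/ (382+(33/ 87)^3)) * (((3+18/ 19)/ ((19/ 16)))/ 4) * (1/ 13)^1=4877800/ 131187122391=0.00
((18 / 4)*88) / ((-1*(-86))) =198 / 43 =4.60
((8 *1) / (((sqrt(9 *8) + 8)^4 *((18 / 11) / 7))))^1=44429 / 144 - 1309 *sqrt(2) / 6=0.00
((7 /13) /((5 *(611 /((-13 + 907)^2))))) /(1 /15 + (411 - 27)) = 2397708 /6537089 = 0.37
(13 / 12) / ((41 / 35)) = 455 / 492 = 0.92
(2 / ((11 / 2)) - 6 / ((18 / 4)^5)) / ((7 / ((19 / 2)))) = 741266 / 1515591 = 0.49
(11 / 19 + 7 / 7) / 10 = 3 / 19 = 0.16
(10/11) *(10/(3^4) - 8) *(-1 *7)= 4060/81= 50.12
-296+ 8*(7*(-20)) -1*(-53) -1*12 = -1375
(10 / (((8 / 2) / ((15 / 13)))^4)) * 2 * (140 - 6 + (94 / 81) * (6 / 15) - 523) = -98348125 / 1827904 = -53.80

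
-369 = -369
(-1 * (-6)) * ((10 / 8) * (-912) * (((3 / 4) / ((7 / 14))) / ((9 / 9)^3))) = -10260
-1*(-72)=72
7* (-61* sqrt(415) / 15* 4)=-1708* sqrt(415) / 15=-2319.64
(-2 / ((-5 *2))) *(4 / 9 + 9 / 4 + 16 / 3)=289 / 180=1.61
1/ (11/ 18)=18/ 11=1.64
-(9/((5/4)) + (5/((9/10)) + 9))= -979/45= -21.76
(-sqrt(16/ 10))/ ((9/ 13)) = -26 * sqrt(10)/ 45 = -1.83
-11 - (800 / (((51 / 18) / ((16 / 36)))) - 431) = 15020 / 51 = 294.51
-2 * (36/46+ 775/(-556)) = 7817/6394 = 1.22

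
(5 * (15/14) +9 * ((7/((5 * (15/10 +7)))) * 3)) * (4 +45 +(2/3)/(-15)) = 8567467/17850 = 479.97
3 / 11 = 0.27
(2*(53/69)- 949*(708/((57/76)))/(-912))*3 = 1289807/437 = 2951.50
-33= -33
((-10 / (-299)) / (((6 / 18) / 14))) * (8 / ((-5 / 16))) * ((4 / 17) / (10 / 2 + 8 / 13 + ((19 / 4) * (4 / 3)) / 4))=-516096 / 439093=-1.18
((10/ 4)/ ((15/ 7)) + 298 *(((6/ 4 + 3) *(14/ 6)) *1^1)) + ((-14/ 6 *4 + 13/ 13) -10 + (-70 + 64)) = 18635/ 6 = 3105.83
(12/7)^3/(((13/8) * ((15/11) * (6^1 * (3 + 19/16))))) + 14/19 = 23480902/28381535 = 0.83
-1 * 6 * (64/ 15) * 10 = -256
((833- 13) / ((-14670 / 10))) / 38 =-410 / 27873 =-0.01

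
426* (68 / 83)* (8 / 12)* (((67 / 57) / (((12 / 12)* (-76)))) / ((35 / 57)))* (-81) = 26201556 / 55195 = 474.71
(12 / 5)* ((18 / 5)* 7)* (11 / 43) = 16632 / 1075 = 15.47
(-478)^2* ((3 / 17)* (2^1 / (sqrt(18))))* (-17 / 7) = -228484* sqrt(2) / 7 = -46160.74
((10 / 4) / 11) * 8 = 20 / 11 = 1.82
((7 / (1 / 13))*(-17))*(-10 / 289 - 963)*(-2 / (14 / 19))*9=-36394040.65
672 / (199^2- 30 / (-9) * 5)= 0.02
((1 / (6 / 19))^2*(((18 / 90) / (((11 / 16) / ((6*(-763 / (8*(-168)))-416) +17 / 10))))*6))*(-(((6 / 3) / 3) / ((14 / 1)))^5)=23733223 / 13477533300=0.00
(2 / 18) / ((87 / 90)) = 10 / 87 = 0.11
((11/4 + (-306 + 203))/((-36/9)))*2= 401/8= 50.12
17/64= 0.27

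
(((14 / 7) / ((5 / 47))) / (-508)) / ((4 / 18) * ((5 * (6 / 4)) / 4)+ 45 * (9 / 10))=-282 / 311785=-0.00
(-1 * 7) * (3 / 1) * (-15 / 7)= 45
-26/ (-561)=26/ 561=0.05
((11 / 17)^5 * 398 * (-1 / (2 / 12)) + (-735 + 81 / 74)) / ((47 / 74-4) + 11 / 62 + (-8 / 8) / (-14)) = 7636277604375 / 23681794903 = 322.45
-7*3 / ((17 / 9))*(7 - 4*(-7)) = -6615 / 17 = -389.12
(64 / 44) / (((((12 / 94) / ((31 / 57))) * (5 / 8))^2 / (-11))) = -543449344 / 731025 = -743.41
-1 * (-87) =87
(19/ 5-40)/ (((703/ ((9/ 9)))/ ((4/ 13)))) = -724/ 45695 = -0.02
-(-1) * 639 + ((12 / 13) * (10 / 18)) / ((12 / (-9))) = 8302 / 13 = 638.62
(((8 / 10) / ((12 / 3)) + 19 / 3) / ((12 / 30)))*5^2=1225 / 3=408.33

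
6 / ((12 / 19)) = 19 / 2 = 9.50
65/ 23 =2.83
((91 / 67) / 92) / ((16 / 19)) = 1729 / 98624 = 0.02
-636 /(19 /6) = -3816 /19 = -200.84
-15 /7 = -2.14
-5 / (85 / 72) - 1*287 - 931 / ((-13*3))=-177262 / 663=-267.36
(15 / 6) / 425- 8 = -1359 / 170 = -7.99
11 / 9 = 1.22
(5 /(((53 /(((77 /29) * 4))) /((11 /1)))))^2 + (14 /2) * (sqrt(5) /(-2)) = 286963600 /2362369- 7 * sqrt(5) /2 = 113.65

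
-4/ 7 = -0.57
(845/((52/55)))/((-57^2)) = -3575/12996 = -0.28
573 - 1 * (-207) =780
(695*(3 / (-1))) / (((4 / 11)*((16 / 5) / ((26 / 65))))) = -22935 / 32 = -716.72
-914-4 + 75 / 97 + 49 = -84218 / 97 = -868.23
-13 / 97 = -0.13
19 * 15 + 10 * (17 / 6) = 313.33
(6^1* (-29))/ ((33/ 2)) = -116/ 11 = -10.55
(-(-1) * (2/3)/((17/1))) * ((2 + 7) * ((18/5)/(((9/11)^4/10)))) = 117128/4131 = 28.35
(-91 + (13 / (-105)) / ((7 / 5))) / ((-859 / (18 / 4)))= 20085 / 42091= 0.48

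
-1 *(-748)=748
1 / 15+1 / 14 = 29 / 210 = 0.14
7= 7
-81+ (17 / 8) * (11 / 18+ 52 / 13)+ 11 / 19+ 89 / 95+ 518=6132941 / 13680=448.31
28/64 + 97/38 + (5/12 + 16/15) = 20399/4560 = 4.47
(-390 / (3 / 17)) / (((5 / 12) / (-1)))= 5304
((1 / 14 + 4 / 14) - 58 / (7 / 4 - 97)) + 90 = 485213 / 5334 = 90.97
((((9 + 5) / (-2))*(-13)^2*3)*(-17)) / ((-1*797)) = -60333 / 797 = -75.70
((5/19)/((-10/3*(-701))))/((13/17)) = 51/346294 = 0.00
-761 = -761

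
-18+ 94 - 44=32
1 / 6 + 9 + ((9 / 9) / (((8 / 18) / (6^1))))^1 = 68 / 3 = 22.67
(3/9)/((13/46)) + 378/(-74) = -5669/1443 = -3.93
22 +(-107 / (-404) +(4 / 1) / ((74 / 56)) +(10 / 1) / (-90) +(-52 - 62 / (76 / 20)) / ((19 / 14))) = -1221785045 / 48566052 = -25.16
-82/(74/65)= -2665/37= -72.03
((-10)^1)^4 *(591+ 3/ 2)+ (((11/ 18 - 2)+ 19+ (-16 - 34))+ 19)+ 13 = 106649993/ 18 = 5924999.61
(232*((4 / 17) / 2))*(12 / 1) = 5568 / 17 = 327.53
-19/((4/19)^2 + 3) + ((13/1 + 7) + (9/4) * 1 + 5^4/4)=378625/2198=172.26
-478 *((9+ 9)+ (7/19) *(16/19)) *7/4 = -5529265/361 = -15316.52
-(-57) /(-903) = -19 /301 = -0.06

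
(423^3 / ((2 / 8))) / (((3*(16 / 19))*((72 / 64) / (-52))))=-5539164696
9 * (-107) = -963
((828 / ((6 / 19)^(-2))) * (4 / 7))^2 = 14216269824 / 6385729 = 2226.26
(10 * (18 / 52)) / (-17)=-45 / 221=-0.20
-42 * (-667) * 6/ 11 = 168084/ 11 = 15280.36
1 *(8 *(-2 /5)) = -16 /5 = -3.20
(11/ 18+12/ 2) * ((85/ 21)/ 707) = 0.04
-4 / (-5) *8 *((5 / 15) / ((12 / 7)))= 56 / 45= 1.24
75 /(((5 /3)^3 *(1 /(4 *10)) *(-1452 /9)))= -486 /121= -4.02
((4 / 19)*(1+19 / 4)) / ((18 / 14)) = 161 / 171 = 0.94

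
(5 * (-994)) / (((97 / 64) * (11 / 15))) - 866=-5695222 / 1067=-5337.60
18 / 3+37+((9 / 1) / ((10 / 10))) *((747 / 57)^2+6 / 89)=51063842 / 32129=1589.34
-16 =-16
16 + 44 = 60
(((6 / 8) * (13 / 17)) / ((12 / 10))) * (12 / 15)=13 / 34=0.38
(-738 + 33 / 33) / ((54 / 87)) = -21373 / 18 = -1187.39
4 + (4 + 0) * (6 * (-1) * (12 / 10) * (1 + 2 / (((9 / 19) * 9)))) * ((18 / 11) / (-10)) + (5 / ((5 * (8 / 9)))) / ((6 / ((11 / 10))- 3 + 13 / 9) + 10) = 33313057 / 3027200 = 11.00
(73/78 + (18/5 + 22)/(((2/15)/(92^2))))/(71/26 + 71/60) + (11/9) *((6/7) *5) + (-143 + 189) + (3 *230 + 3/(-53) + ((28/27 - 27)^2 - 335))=343717524630013/825711327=416268.39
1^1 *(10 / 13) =10 / 13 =0.77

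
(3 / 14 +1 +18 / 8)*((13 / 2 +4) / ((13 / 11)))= 3201 / 104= 30.78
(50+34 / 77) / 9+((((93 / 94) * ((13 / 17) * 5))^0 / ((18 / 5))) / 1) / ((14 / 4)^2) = 27298 / 4851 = 5.63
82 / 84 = 41 / 42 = 0.98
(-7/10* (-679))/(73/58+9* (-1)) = -137837/2245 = -61.40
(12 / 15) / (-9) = -4 / 45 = -0.09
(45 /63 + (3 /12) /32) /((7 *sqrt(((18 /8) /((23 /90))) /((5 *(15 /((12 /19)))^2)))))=61465 *sqrt(46) /225792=1.85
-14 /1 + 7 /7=-13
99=99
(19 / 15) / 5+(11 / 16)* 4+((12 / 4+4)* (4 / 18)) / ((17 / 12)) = 20917 / 5100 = 4.10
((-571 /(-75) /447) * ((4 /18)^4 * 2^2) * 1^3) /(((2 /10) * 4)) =9136 /43991505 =0.00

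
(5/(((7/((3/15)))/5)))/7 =5/49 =0.10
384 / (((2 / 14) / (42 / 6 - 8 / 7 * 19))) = -39552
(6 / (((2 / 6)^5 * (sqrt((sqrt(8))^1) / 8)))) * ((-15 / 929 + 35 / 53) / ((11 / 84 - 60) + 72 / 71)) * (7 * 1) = -7723005937920 * 2^(1 / 4) / 17282728607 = -531.41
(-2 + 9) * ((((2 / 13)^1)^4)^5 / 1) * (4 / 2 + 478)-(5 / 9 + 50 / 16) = -5036315400343158179776345 / 1368357391791417559593672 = -3.68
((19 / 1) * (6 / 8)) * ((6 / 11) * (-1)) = -7.77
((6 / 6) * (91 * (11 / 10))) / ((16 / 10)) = 1001 / 16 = 62.56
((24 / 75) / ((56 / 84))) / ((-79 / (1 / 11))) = -0.00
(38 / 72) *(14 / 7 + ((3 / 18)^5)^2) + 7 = 17535191059 / 2176782336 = 8.06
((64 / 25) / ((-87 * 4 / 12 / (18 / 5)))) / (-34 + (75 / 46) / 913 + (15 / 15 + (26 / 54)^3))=952296922368 / 98547774954875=0.01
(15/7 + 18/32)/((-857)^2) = 303/82258288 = 0.00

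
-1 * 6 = -6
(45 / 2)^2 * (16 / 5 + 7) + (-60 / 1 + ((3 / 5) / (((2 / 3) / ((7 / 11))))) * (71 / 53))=59518671 / 11660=5104.52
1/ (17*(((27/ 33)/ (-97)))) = -1067/ 153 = -6.97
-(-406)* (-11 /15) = -297.73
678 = 678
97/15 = 6.47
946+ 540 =1486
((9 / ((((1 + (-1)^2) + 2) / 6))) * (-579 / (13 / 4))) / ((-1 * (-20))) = -120.25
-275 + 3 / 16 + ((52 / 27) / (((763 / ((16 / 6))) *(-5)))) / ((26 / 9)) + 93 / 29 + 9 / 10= -4312737503 / 15931440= -270.71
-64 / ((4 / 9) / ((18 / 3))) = -864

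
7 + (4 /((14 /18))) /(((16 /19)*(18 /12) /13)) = 839 /14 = 59.93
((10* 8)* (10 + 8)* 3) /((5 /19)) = 16416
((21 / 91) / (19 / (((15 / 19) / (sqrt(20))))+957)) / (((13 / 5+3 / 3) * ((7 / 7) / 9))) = 645975 / 1057989946 - 16245 * sqrt(5) / 528994973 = 0.00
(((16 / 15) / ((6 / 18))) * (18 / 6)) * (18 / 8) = 108 / 5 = 21.60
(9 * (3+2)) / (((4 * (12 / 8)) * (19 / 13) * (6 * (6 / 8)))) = 65 / 57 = 1.14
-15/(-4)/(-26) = -15/104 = -0.14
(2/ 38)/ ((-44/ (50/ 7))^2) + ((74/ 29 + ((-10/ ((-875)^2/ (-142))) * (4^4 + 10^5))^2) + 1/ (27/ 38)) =5838051150759347950663/ 168831285820312500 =34579.20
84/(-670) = -42/335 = -0.13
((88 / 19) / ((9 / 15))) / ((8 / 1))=55 / 57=0.96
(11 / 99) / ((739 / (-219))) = -73 / 2217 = -0.03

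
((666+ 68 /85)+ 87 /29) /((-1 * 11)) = -3349 /55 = -60.89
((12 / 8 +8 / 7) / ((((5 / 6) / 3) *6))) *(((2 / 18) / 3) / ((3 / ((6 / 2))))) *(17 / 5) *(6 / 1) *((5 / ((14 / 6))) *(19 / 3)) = 11951 / 735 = 16.26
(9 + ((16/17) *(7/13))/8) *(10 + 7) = 2003/13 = 154.08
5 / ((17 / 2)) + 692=11774 / 17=692.59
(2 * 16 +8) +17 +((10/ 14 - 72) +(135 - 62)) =411/ 7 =58.71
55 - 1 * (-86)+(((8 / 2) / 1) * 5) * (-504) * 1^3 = -9939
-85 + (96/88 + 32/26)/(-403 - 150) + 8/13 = -84.39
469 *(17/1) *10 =79730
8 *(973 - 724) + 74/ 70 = 69757/ 35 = 1993.06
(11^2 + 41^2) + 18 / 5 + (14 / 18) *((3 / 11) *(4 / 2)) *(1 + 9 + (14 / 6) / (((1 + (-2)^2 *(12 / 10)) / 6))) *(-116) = 65708 / 55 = 1194.69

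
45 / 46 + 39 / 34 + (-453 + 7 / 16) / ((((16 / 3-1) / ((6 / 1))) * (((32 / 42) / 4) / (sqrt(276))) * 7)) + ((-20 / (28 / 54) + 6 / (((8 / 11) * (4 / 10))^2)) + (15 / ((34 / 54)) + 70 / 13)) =289933223 / 4554368-15039 * sqrt(69) / 16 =-7744.05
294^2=86436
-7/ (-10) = 7/ 10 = 0.70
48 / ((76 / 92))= 1104 / 19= 58.11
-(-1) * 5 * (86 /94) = 215 /47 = 4.57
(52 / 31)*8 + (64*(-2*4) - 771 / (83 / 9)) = -1497957 / 2573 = -582.18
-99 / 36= -11 / 4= -2.75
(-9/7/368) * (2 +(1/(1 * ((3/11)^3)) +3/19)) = -6599/36708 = -0.18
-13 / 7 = -1.86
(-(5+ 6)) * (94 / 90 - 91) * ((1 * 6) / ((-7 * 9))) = -89056 / 945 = -94.24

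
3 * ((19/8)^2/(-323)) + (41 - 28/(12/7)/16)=130321/3264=39.93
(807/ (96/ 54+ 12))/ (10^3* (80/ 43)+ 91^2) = 104103/ 18024764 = 0.01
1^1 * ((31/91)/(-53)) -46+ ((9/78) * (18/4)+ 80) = 51217/1484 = 34.51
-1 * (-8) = 8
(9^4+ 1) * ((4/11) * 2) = 52496/11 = 4772.36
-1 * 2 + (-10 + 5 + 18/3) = -1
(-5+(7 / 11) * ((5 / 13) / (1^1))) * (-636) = 432480 / 143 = 3024.34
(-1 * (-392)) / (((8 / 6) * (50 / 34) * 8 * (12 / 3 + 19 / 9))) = 22491 / 5500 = 4.09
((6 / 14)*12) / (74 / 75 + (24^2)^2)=0.00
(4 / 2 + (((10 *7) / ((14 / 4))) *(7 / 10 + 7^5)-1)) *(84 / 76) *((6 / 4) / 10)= 55730.96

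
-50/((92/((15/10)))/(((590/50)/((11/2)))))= -885/506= -1.75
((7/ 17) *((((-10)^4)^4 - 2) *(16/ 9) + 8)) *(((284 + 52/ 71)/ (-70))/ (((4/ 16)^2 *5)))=-5175296000000001293824/ 54315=-95282997330387577.90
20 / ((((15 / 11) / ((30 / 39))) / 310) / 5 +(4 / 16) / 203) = 69223000 / 8221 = 8420.27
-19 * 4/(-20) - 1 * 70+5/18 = -65.92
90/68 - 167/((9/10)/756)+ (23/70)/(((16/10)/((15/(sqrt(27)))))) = -4769475/34+ 115 * sqrt(3)/336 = -140278.08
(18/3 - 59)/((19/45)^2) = -107325/361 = -297.30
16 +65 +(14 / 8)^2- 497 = -412.94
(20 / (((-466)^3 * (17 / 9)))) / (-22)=0.00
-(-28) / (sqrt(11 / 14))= 28*sqrt(154) / 11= 31.59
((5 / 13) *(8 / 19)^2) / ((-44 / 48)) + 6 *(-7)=-2172006 / 51623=-42.07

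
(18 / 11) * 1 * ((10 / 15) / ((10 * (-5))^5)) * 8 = -3 / 107421875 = -0.00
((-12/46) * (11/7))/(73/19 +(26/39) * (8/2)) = -3762/59731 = -0.06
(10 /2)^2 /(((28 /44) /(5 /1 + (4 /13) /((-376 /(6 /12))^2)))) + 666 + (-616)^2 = 4892878732627 /12865216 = 380318.43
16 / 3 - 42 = -110 / 3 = -36.67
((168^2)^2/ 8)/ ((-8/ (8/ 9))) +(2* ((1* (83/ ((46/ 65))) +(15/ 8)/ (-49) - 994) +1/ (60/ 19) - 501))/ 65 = -48628941587249/ 4395300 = -11063850.38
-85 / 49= -1.73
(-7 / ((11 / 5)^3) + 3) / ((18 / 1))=1559 / 11979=0.13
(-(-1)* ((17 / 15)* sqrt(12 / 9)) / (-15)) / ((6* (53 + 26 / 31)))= -527* sqrt(3) / 3379725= -0.00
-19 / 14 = -1.36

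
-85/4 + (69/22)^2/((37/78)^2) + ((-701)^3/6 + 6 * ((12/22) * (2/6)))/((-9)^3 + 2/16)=913243724171003/11590791828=78790.45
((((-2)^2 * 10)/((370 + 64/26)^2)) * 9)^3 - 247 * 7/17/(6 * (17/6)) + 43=2954906899611233382802/79825022769163070961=37.02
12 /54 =2 /9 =0.22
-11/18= -0.61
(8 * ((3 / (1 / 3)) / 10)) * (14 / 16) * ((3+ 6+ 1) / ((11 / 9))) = 567 / 11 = 51.55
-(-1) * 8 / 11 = 8 / 11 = 0.73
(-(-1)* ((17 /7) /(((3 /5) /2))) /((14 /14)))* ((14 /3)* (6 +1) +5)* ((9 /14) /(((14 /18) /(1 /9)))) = 9605 /343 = 28.00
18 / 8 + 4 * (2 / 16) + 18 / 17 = 259 / 68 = 3.81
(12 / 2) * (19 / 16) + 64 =569 / 8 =71.12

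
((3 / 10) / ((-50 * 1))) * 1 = -3 / 500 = -0.01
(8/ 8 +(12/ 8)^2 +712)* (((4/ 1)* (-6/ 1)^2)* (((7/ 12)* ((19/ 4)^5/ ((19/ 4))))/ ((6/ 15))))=39149080005/ 512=76463046.88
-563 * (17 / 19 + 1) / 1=-20268 / 19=-1066.74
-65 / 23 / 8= -65 / 184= -0.35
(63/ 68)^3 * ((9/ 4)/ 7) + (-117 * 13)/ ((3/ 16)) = -10202368047/ 1257728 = -8111.74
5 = 5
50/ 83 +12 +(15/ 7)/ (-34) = 247703/ 19754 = 12.54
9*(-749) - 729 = -7470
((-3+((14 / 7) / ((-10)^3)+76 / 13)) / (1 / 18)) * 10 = 166383 / 325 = 511.95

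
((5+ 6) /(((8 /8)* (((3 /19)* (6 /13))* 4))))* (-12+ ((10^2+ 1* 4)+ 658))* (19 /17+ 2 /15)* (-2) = -70810.70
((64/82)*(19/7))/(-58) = -304/8323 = -0.04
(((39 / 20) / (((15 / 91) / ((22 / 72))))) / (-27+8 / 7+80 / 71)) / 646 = -6467461 / 28583949600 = -0.00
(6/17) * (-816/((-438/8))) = 384/73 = 5.26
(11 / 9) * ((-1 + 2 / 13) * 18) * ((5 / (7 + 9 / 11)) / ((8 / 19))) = -28.27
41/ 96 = 0.43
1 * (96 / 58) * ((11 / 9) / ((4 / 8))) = 352 / 87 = 4.05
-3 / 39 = -1 / 13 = -0.08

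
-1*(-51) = 51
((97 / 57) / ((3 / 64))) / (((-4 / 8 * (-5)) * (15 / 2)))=24832 / 12825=1.94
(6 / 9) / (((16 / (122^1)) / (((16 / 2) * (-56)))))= -6832 / 3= -2277.33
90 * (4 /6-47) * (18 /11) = -75060 /11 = -6823.64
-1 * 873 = -873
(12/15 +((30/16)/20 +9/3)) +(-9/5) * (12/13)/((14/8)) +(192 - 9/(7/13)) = 2595029/14560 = 178.23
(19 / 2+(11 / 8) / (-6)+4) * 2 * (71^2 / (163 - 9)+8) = 190281 / 176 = 1081.14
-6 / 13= -0.46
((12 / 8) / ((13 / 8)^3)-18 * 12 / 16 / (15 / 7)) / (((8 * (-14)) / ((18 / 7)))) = 1176579 / 8612240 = 0.14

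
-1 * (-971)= 971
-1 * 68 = -68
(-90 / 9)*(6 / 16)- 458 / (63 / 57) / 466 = -90799 / 19572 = -4.64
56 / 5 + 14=126 / 5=25.20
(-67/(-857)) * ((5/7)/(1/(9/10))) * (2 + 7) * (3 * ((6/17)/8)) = 48843/815864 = 0.06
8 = 8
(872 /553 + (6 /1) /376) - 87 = -8879273 /103964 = -85.41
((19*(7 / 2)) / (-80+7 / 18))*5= -5985 / 1433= -4.18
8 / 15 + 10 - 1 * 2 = 128 / 15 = 8.53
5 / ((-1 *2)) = -5 / 2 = -2.50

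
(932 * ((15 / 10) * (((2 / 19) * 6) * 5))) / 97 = 83880 / 1843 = 45.51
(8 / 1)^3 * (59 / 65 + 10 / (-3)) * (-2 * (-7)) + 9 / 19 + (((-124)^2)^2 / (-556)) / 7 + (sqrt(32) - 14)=-281713569383 / 3604965 + 4 * sqrt(2)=-78140.34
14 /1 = 14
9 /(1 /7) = 63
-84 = -84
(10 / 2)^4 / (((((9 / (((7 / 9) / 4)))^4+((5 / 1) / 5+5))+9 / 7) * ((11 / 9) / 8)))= 36015000 / 40406586253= 0.00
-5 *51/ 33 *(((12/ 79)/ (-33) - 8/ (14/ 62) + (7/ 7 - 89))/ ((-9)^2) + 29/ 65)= 586770181/ 70459389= 8.33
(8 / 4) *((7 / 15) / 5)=14 / 75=0.19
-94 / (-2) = 47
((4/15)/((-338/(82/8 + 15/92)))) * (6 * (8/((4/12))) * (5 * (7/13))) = -160944/50531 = -3.19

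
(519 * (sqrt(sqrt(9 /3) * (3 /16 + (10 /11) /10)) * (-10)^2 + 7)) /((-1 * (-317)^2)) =-90825 * sqrt(11) * 3^(1 /4) /1105379-3633 /100489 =-0.39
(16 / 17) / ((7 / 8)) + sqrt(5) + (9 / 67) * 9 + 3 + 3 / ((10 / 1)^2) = sqrt(5) + 4237319 / 797300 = 7.55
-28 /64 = -7 /16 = -0.44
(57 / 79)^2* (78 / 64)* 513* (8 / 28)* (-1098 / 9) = -3965167323 / 349496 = -11345.39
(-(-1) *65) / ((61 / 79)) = 5135 / 61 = 84.18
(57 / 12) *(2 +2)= 19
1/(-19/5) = -5/19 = -0.26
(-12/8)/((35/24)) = -36/35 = -1.03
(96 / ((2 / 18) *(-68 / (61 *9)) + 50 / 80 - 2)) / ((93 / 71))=-89807616 / 1701745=-52.77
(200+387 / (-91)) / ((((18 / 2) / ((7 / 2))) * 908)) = 17813 / 212472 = 0.08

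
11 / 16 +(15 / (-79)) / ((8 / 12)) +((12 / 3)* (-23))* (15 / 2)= -871651 / 1264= -689.60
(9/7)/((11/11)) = 9/7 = 1.29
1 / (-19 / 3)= -3 / 19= -0.16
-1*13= -13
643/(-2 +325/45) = 5787/47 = 123.13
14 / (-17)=-0.82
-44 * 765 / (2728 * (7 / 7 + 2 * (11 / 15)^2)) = -172125 / 28954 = -5.94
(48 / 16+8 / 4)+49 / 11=104 / 11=9.45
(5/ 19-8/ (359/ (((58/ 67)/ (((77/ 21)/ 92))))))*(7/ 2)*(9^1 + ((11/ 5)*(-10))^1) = 10.05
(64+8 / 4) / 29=66 / 29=2.28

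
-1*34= -34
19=19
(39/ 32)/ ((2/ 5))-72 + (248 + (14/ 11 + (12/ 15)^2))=3184889/ 17600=180.96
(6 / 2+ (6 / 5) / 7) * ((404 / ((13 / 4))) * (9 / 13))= 1614384 / 5915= 272.93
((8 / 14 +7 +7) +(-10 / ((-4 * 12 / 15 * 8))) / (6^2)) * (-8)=-235183 / 2016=-116.66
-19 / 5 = -3.80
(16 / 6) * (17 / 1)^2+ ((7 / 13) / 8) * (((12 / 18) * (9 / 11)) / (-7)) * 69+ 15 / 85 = 22476479 / 29172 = 770.48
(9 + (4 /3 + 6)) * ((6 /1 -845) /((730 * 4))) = -41111 /8760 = -4.69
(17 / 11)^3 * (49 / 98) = 1.85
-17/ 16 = -1.06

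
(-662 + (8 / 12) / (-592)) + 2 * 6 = -577201 / 888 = -650.00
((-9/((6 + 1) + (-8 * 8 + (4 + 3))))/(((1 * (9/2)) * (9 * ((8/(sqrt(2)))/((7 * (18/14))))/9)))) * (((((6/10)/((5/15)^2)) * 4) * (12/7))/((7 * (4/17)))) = 12393 * sqrt(2)/12250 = 1.43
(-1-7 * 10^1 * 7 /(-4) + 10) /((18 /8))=526 /9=58.44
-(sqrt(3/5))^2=-3/5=-0.60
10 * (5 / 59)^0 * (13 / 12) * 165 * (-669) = -2391675 / 2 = -1195837.50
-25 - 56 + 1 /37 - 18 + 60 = -1442 /37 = -38.97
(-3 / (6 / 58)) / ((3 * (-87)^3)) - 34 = -2316113 / 68121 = -34.00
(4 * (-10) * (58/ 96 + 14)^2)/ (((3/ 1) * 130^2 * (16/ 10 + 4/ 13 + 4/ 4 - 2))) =-0.19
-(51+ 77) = -128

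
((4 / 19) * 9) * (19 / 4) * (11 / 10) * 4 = 198 / 5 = 39.60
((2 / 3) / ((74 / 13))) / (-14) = -13 / 1554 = -0.01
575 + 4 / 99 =56929 / 99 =575.04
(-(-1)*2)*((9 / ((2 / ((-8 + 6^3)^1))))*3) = 5616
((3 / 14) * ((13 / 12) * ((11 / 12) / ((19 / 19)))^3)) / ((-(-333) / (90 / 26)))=6655 / 3580416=0.00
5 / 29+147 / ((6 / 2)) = 1426 / 29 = 49.17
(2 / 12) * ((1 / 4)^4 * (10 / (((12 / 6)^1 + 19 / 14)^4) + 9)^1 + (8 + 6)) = 5844359331 / 2498396672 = 2.34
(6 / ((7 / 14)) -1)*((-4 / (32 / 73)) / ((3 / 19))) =-15257 / 24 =-635.71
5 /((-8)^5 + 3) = -1 /6553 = -0.00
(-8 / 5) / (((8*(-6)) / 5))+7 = 43 / 6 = 7.17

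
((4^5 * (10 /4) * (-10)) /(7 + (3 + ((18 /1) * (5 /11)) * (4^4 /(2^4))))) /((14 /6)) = -16896 /217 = -77.86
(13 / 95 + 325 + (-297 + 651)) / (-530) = -32259 / 25175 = -1.28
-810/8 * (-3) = 1215/4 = 303.75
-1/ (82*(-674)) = 1/ 55268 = 0.00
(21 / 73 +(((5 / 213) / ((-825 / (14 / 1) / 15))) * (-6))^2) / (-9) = -12866413 / 400744377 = -0.03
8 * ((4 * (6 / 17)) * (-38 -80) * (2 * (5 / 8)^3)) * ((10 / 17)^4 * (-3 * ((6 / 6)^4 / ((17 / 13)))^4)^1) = 9478681875000 / 118587876497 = 79.93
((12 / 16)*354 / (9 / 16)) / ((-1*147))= -472 / 147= -3.21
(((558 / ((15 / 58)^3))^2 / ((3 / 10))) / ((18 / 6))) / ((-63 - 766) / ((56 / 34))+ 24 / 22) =-90143009349707776 / 39155146875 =-2302200.77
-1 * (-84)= 84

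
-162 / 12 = -27 / 2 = -13.50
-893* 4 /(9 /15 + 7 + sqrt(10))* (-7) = 2375380 /597-312550* sqrt(10) /597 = 2323.30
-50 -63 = -113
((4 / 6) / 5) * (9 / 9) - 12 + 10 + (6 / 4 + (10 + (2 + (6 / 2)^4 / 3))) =1159 / 30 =38.63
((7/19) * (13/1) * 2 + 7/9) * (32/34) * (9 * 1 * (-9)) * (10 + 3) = -3315312/323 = -10264.12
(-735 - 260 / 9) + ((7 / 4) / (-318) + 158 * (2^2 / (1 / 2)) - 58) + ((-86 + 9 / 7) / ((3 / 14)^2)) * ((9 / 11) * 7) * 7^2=-517300.80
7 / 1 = 7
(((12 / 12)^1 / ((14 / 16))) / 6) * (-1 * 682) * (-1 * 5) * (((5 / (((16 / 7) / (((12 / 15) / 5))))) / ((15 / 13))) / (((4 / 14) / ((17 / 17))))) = 31031 / 45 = 689.58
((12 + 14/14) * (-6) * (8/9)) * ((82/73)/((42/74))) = -631072/4599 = -137.22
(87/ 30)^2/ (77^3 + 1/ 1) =841/ 45653400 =0.00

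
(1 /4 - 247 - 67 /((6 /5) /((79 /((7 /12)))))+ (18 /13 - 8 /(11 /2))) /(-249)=10421409 /332332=31.36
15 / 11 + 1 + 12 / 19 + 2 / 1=1044 / 209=5.00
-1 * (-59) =59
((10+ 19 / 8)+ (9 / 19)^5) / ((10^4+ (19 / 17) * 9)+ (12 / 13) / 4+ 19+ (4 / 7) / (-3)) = 1139858341713 / 922001194270808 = 0.00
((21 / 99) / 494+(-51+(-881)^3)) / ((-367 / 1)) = 11147273235377 / 5982834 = 1863209.51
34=34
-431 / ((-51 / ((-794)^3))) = -215744025304 / 51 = -4230275005.96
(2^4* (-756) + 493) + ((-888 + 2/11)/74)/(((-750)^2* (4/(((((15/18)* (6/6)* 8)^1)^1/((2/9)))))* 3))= -1062544729883/91575000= -11603.00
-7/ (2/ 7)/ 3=-49/ 6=-8.17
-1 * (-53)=53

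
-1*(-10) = 10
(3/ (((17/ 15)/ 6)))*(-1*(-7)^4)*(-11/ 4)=3565485/ 34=104867.21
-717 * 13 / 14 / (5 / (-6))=27963 / 35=798.94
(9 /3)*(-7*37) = -777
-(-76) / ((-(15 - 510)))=76 / 495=0.15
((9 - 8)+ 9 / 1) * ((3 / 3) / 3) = 10 / 3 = 3.33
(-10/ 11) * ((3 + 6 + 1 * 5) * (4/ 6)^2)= -560/ 99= -5.66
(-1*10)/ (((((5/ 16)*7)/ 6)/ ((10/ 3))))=-91.43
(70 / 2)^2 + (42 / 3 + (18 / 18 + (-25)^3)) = -14385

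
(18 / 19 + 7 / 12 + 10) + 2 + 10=5365 / 228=23.53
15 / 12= 1.25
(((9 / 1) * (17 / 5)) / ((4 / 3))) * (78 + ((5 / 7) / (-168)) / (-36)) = 56137621 / 31360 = 1790.10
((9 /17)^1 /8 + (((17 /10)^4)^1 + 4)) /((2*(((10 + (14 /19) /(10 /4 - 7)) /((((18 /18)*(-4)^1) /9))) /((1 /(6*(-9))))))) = 40111033 /7720380000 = 0.01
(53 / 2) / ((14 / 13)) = 689 / 28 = 24.61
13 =13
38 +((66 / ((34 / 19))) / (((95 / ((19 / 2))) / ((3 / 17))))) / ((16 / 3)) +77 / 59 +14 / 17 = 109810217 / 2728160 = 40.25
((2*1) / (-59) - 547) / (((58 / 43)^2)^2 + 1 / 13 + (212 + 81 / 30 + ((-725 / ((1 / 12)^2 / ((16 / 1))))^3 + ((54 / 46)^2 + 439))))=7588205742451750 / 64652645788538557166211150006389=0.00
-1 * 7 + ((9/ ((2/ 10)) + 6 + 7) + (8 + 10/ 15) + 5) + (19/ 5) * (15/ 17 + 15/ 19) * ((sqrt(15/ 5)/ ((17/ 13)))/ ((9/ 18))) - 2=2808 * sqrt(3)/ 289 + 188/ 3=79.50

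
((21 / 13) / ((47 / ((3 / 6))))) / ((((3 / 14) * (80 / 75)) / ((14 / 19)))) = 5145 / 92872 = 0.06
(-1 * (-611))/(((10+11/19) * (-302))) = -11609/60702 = -0.19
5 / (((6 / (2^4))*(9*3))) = 40 / 81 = 0.49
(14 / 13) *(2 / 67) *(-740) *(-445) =9220400 / 871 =10585.99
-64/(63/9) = -64/7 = -9.14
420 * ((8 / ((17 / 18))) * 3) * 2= 362880 / 17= 21345.88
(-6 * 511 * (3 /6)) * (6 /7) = -1314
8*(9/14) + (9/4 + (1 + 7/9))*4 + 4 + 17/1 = 2662/63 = 42.25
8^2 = 64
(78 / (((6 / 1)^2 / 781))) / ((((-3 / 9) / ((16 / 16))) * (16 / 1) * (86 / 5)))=-50765 / 2752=-18.45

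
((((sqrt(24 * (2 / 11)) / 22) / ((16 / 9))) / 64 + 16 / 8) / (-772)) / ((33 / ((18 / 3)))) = -1 / 2123 - 9 * sqrt(33) / 263048192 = -0.00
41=41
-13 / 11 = -1.18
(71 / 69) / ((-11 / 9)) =-213 / 253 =-0.84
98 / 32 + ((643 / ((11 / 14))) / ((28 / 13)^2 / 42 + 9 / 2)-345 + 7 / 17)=-134958927 / 822800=-164.02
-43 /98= -0.44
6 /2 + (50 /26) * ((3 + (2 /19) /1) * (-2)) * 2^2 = -11059 /247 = -44.77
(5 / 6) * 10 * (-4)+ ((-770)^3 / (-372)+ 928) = 114216454 / 93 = 1228133.91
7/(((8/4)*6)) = 0.58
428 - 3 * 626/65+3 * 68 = 39202/65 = 603.11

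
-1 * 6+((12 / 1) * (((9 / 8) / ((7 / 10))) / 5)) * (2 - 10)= -258 / 7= -36.86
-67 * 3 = -201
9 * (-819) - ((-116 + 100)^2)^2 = -72907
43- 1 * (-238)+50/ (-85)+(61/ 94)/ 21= 9411095/ 33558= 280.44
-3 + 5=2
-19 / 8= -2.38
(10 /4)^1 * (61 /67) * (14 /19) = 2135 /1273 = 1.68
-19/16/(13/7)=-133/208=-0.64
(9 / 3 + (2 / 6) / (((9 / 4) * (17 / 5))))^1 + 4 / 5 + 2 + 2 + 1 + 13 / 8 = 192203 / 18360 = 10.47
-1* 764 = -764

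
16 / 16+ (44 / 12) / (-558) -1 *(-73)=123865 / 1674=73.99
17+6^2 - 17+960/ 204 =692/ 17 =40.71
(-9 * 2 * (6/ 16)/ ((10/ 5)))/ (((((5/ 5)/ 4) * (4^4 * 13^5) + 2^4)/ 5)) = -135/ 190102144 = -0.00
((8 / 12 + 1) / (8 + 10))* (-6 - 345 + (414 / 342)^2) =-315455 / 9747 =-32.36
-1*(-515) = 515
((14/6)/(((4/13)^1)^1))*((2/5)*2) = 91/15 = 6.07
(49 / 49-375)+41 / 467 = -174617 / 467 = -373.91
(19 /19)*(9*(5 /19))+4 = 121 /19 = 6.37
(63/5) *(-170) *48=-102816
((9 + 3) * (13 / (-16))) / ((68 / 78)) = -1521 / 136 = -11.18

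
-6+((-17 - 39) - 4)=-66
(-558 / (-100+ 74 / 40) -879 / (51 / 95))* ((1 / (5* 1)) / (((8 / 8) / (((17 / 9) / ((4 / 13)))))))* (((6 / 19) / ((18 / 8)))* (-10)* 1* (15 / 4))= 272251925 / 25821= 10543.82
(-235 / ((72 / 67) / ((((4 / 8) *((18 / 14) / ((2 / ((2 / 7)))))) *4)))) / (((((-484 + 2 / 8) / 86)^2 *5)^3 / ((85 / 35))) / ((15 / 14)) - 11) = -8770846720 / 166143309534139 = -0.00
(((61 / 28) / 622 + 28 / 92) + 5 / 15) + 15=18796073 / 1201704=15.64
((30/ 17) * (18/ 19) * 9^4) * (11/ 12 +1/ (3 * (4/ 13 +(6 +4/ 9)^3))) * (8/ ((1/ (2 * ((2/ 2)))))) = 33033191580000/ 205054289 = 161094.86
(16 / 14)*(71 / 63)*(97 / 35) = 55096 / 15435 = 3.57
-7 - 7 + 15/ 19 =-251/ 19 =-13.21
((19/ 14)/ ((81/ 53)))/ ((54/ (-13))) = -13091/ 61236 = -0.21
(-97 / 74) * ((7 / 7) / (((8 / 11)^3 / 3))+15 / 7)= -93411 / 7168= -13.03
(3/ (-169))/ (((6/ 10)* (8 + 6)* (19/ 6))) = -15/ 22477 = -0.00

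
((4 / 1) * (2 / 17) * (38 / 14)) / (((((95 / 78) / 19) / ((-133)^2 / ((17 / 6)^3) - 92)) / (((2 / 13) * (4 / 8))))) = 3072371136 / 2923235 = 1051.02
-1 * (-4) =4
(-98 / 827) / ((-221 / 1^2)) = 0.00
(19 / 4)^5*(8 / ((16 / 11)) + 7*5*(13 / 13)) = 97931.65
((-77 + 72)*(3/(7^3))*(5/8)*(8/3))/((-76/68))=425/6517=0.07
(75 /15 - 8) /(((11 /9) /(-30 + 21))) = 243 /11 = 22.09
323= 323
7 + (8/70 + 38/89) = 23491/3115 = 7.54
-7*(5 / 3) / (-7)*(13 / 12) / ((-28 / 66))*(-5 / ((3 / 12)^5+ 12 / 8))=14.18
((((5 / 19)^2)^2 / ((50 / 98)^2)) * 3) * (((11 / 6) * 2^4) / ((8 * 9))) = 26411 / 1172889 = 0.02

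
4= 4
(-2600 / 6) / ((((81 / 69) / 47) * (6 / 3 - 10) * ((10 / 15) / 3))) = 351325 / 36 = 9759.03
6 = 6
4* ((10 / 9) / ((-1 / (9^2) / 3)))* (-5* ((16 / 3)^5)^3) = 230584300921369395200 / 531441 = 433885042594322.60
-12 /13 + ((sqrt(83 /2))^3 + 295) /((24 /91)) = 7553* sqrt(166) /96 + 348697 /312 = 2131.30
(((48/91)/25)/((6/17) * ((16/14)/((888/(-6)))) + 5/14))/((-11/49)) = -2958816/11157575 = -0.27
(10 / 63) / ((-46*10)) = -1 / 2898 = -0.00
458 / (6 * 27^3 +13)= 458 / 118111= 0.00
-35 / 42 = -5 / 6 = -0.83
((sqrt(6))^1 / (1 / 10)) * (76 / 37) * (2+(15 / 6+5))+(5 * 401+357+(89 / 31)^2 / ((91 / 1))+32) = 7220 * sqrt(6) / 37+209365615 / 87451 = 2872.07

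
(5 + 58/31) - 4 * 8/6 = 143/93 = 1.54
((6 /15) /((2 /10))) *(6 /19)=12 /19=0.63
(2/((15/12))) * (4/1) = 6.40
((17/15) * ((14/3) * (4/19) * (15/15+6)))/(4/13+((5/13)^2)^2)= 190330504/8048115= 23.65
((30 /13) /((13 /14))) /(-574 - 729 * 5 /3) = -420 /302341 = -0.00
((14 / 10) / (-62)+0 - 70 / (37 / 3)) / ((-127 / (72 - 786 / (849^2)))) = 565321428679 / 174997268115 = 3.23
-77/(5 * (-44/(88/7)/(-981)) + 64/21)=-1057518/42101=-25.12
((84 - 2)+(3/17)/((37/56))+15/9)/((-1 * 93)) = -158383/175491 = -0.90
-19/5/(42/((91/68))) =-247/2040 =-0.12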